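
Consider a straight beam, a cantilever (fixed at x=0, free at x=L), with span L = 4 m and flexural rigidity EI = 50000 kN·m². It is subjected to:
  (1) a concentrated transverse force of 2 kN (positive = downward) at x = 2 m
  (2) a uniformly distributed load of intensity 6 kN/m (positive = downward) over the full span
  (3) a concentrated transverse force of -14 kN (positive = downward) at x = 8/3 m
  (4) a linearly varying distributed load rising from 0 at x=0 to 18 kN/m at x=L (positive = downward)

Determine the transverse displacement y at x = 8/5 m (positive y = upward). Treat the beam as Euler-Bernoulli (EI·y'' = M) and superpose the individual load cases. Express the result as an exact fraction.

y(8/5) = -324952/146484375 m

Load 1 — point force P=2 kN at a=2 m (b=L-a=2):
  y_1 = -Px²(3a-x)/(6EI)  [x≤a] = -2·(8/5)²·(3·2-(8/5))/(6·50000) = -88/1171875 m
Load 2 — uniform load w=6 kN/m over full span:
  y_2 = -wx²(x²-4Lx+6L²)/(24EI) = -6·(8/5)²·((8/5)²-4·4·(8/5)+6·4²)/(24·50000) = -1824/1953125 m
Load 3 — point force P=-14 kN at a=8/3 m (b=L-a=4/3):
  y_3 = -Px²(3a-x)/(6EI)  [x≤a] = -(-14)·(8/5)²·(3·(8/3)-(8/5))/(6·50000) = 896/1171875 m
Load 4 — triangular load w₀=18 kN/m (0→w₀ over full span):
  y_4 = (w₀Lx³/12-w₀L²x²/6-w₀x⁵/(120L))/EI = (18·4·(8/5)³/12-18·4²·(8/5)²/6-18·(8/5)⁵/(120·4))/50000 = -96384/48828125 m
Superposition: y = Σ y_i = -324952/146484375 m ≈ -0.002218 m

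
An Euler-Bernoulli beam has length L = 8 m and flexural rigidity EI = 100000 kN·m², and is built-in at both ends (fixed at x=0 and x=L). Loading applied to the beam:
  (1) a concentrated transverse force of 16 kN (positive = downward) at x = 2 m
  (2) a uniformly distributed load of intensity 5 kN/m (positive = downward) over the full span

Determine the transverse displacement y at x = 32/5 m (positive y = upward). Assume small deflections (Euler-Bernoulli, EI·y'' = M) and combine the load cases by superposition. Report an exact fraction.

Load 1 — point force P=16 kN at a=2 m (b=L-a=6):
  y_1 = -Pa²(L-x)²(3bL-(3b+a)(L-x))/(6L³EI)  [x>a] = -16·2²·(8-(32/5))²·(3·6·8-(3·6+2)·(8-(32/5)))/(6·8³·100000) = -14/234375 m
Load 2 — uniform load w=5 kN/m over full span:
  y_2 = -wx²(L-x)²/(24EI) = -5·(32/5)²·(8-(32/5))²/(24·100000) = -256/1171875 m
Superposition: y = Σ y_i = -326/1171875 m ≈ -0.000278 m

y(32/5) = -326/1171875 m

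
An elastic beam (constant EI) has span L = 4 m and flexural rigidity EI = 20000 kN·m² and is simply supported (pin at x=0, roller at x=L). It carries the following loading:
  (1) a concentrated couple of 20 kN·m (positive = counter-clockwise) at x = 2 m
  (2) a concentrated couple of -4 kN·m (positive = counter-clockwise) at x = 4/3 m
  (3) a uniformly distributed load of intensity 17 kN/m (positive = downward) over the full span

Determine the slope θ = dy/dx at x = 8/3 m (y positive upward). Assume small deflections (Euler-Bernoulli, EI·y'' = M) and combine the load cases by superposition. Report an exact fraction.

θ(8/3) = 193/162000 rad

Load 1 — applied couple M₀=20 kN·m at a=2 m (b=L-a=2):
  θ_1 = (M₀x²/(2L)-M₀(x-a)+C₁)/EI  [x>a] with C₁=M₀(3b²-L²)/(6L)=-10/3 = (20·(8/3)²/(2·4)-20·((8/3)-2)+(-10/3))/20000 = 1/18000 rad
Load 2 — applied couple M₀=-4 kN·m at a=4/3 m (b=L-a=8/3):
  θ_2 = (M₀x²/(2L)-M₀(x-a)+C₁)/EI  [x>a] with C₁=M₀(3b²-L²)/(6L)=-8/9 = ((-4)·(8/3)²/(2·4)-(-4)·((8/3)-(4/3))+(-8/9))/20000 = 1/22500 rad
Load 3 — uniform load w=17 kN/m over full span:
  θ_3 = -w(L³-6Lx²+4x³)/(24EI) = -17·(4³-6·4·(8/3)²+4·(8/3)³)/(24·20000) = 221/202500 rad
Superposition: θ = Σ θ_i = 193/162000 rad ≈ 0.001191 rad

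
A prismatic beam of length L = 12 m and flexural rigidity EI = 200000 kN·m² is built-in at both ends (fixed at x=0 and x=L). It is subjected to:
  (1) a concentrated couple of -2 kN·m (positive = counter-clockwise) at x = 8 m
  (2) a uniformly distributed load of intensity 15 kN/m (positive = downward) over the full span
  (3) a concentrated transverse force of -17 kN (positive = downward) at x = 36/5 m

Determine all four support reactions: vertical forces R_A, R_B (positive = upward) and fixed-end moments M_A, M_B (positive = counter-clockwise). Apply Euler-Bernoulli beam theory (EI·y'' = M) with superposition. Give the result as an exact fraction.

Load 1 — applied couple M₀=-2 kN·m at a=8 m (b=L-a=4):
  R_A = 6M₀ab/L³ = 6·(-2)·8·4/12³ = -2/9 kN
  M_A = M₀b(2a-b)/L² = (-2)·4·(2·8-4)/12² = -2/3 kN·m
  R_B = -6M₀ab/L³ = -6·(-2)·8·4/12³ = 2/9 kN
  M_B = M₀a(2b-a)/L² = (-2)·8·(2·4-8)/12² = 0 kN·m
Load 2 — uniform load w=15 kN/m over full span:
  R_A = wL/2 = 15·12/2 = 90 kN
  M_A = wL²/12 = 15·12²/12 = 180 kN·m
  R_B = wL/2 = 15·12/2 = 90 kN
  M_B = -wL²/12 = -15·12²/12 = -180 kN·m
Load 3 — point force P=-17 kN at a=36/5 m (b=L-a=24/5):
  R_A = Pb²(3a+b)/L³ = (-17)·(24/5)²·(3·(36/5)+(24/5))/12³ = -748/125 kN
  M_A = Pab²/L² = (-17)·(36/5)·(24/5)²/12² = -2448/125 kN·m
  R_B = Pa²(a+3b)/L³ = (-17)·(36/5)²·((36/5)+3·(24/5))/12³ = -1377/125 kN
  M_B = -Pa²b/L² = -(-17)·(36/5)²·(24/5)/12² = 3672/125 kN·m
Superposition: R_A = 94268/1125 kN, M_A = 59906/375 kN·m, R_B = 89107/1125 kN, M_B = -18828/125 kN·m

R_A = 94268/1125 kN, M_A = 59906/375 kN·m, R_B = 89107/1125 kN, M_B = -18828/125 kN·m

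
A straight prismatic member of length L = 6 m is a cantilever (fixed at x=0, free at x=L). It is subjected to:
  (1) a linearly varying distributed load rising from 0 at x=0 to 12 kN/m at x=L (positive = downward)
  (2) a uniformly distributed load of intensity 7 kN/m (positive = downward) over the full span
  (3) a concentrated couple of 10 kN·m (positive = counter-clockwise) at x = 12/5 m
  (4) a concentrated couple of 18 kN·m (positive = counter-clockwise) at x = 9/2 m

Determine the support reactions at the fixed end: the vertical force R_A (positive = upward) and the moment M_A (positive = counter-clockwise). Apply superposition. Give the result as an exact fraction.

R_A = 78 kN, M_A = 242 kN·m

Load 1 — triangular load w₀=12 kN/m (0→w₀ over full span):
  R_A = w₀L/2 = 12·6/2 = 36 kN
  M_A = w₀L²/3 = 12·6²/3 = 144 kN·m
Load 2 — uniform load w=7 kN/m over full span:
  R_A = wL = 7·6 = 42 kN
  M_A = wL²/2 = 7·6²/2 = 126 kN·m
Load 3 — applied couple M₀=10 kN·m at a=12/5 m (b=L-a=18/5):
  R_A = 0 kN
  M_A = -M₀ = -10 kN·m
Load 4 — applied couple M₀=18 kN·m at a=9/2 m (b=L-a=3/2):
  R_A = 0 kN
  M_A = -M₀ = -18 kN·m
Superposition: R_A = 78 kN, M_A = 242 kN·m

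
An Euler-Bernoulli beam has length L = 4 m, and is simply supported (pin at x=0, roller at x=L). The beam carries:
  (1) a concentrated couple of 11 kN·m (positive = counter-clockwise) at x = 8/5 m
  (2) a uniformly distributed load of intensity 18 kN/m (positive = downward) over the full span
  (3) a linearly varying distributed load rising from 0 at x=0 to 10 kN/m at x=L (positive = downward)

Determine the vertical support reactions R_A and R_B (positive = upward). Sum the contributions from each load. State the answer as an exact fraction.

R_A = 545/12 kN, R_B = 559/12 kN

Load 1 — applied couple M₀=11 kN·m at a=8/5 m (b=L-a=12/5):
  R_A = M₀/L = 11/4 kN
  R_B = -M₀/L = -11/4 kN
Load 2 — uniform load w=18 kN/m over full span:
  R_A = wL/2 = 18·4/2 = 36 kN
  R_B = wL/2 = 18·4/2 = 36 kN
Load 3 — triangular load w₀=10 kN/m (0→w₀ over full span):
  R_A = w₀L/6 = 10·4/6 = 20/3 kN
  R_B = w₀L/3 = 10·4/3 = 40/3 kN
Superposition: R_A = 545/12 kN, R_B = 559/12 kN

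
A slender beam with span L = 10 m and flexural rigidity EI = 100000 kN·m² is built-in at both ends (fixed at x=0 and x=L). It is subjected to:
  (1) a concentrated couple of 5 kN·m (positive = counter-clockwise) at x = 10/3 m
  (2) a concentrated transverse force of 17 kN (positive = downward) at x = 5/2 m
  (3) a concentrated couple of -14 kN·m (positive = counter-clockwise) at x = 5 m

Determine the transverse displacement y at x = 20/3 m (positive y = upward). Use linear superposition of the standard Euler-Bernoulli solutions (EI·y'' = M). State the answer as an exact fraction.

Load 1 — applied couple M₀=5 kN·m at a=10/3 m (b=L-a=20/3):
  y_1 = (R_Ax³/6 - M_Ax²/2 - M₀(x-a)²/2)/EI  [x>a] with R_A=2/3, M_A=0 = ((2/3)·(20/3)³/6 - 0·(20/3)²/2 - 5·((20/3)-(10/3))²/2)/100000 = 1/19440 m
Load 2 — point force P=17 kN at a=5/2 m (b=L-a=15/2):
  y_2 = -Pa²(L-x)²(3bL-(3b+a)(L-x))/(6L³EI)  [x>a] = -17·(5/2)²·(10-(20/3))²·(3·(15/2)·10-(3·(15/2)+(5/2))·(10-(20/3)))/(6·10³·100000) = -289/1036800 m
Load 3 — applied couple M₀=-14 kN·m at a=5 m (b=L-a=5):
  y_3 = (R_Ax³/6 - M_Ax²/2 - M₀(x-a)²/2)/EI  [x>a] with R_A=-21/10, M_A=-7/2 = ((-21/10)·(20/3)³/6 - (-7/2)·(20/3)²/2 - (-14)·((20/3)-5)²/2)/100000 = -7/108000 m
Superposition: y = Σ y_i = -4543/15552000 m ≈ -0.000292 m

y(20/3) = -4543/15552000 m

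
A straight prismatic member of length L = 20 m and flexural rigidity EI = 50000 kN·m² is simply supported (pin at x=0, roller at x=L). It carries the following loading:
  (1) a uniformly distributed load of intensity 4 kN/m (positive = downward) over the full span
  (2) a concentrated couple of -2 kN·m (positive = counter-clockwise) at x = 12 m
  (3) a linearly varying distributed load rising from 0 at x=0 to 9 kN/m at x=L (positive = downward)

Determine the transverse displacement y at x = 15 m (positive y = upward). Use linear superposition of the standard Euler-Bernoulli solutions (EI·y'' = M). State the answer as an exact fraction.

Load 1 — uniform load w=4 kN/m over full span:
  y_1 = -wx(L³-2Lx²+x³)/(24EI) = -4·15·(20³-2·20·15²+15³)/(24·50000) = -19/160 m
Load 2 — applied couple M₀=-2 kN·m at a=12 m (b=L-a=8):
  y_2 = (M₀x³/(6L)-M₀(x-a)²/2+C₁x)/EI  [x>a] with C₁=M₀(3b²-L²)/(6L)=52/15 = ((-2)·15³/(6·20)-(-2)·(15-12)²/2+(52/15)·15)/50000 = 19/200000 m
Load 3 — triangular load w₀=9 kN/m (0→w₀ over full span):
  y_3 = -w₀x(7L⁴-10L²x²+3x⁴)/(360LEI) = -9·15·(7·20⁴-10·20²·15²+3·15⁴)/(360·20·50000) = -357/2560 m
Superposition: y = Σ y_i = -412973/1600000 m ≈ -0.258108 m

y(15) = -412973/1600000 m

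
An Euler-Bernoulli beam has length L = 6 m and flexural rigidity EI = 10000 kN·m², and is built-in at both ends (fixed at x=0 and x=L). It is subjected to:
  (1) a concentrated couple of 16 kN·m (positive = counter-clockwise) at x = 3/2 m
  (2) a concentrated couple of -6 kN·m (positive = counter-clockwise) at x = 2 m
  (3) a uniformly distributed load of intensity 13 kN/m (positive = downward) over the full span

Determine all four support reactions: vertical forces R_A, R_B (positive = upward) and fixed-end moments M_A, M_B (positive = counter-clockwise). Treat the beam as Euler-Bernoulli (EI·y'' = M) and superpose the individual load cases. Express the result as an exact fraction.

Load 1 — applied couple M₀=16 kN·m at a=3/2 m (b=L-a=9/2):
  R_A = 6M₀ab/L³ = 6·16·(3/2)·(9/2)/6³ = 3 kN
  M_A = M₀b(2a-b)/L² = 16·(9/2)·(2·(3/2)-(9/2))/6² = -3 kN·m
  R_B = -6M₀ab/L³ = -6·16·(3/2)·(9/2)/6³ = -3 kN
  M_B = M₀a(2b-a)/L² = 16·(3/2)·(2·(9/2)-(3/2))/6² = 5 kN·m
Load 2 — applied couple M₀=-6 kN·m at a=2 m (b=L-a=4):
  R_A = 6M₀ab/L³ = 6·(-6)·2·4/6³ = -4/3 kN
  M_A = M₀b(2a-b)/L² = (-6)·4·(2·2-4)/6² = 0 kN·m
  R_B = -6M₀ab/L³ = -6·(-6)·2·4/6³ = 4/3 kN
  M_B = M₀a(2b-a)/L² = (-6)·2·(2·4-2)/6² = -2 kN·m
Load 3 — uniform load w=13 kN/m over full span:
  R_A = wL/2 = 13·6/2 = 39 kN
  M_A = wL²/12 = 13·6²/12 = 39 kN·m
  R_B = wL/2 = 13·6/2 = 39 kN
  M_B = -wL²/12 = -13·6²/12 = -39 kN·m
Superposition: R_A = 122/3 kN, M_A = 36 kN·m, R_B = 112/3 kN, M_B = -36 kN·m

R_A = 122/3 kN, M_A = 36 kN·m, R_B = 112/3 kN, M_B = -36 kN·m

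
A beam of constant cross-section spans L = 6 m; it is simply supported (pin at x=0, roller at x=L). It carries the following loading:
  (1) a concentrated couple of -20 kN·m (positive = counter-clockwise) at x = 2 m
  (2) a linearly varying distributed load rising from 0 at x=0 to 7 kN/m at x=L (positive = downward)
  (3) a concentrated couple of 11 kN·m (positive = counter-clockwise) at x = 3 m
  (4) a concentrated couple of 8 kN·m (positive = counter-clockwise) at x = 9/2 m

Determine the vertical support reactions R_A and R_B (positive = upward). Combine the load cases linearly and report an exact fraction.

Load 1 — applied couple M₀=-20 kN·m at a=2 m (b=L-a=4):
  R_A = M₀/L = (-20)/6 = -10/3 kN
  R_B = -M₀/L = -(-20)/6 = 10/3 kN
Load 2 — triangular load w₀=7 kN/m (0→w₀ over full span):
  R_A = w₀L/6 = 7·6/6 = 7 kN
  R_B = w₀L/3 = 7·6/3 = 14 kN
Load 3 — applied couple M₀=11 kN·m at a=3 m (b=L-a=3):
  R_A = M₀/L = 11/6 kN
  R_B = -M₀/L = -11/6 kN
Load 4 — applied couple M₀=8 kN·m at a=9/2 m (b=L-a=3/2):
  R_A = M₀/L = 8/6 = 4/3 kN
  R_B = -M₀/L = -8/6 = -4/3 kN
Superposition: R_A = 41/6 kN, R_B = 85/6 kN

R_A = 41/6 kN, R_B = 85/6 kN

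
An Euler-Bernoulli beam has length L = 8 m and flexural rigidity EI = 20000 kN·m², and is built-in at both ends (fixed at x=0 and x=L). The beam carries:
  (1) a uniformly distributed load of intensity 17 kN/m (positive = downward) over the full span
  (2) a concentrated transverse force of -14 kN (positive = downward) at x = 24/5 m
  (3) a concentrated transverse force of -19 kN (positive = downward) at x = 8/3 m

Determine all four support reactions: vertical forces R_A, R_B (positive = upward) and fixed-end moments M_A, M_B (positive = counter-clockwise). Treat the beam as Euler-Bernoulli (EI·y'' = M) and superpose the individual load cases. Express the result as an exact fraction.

R_A = 165368/3375 kN, M_A = 193712/3375 kN·m, R_B = 182257/3375 kN, M_B = -213568/3375 kN·m

Load 1 — uniform load w=17 kN/m over full span:
  R_A = wL/2 = 17·8/2 = 68 kN
  M_A = wL²/12 = 17·8²/12 = 272/3 kN·m
  R_B = wL/2 = 17·8/2 = 68 kN
  M_B = -wL²/12 = -17·8²/12 = -272/3 kN·m
Load 2 — point force P=-14 kN at a=24/5 m (b=L-a=16/5):
  R_A = Pb²(3a+b)/L³ = (-14)·(16/5)²·(3·(24/5)+(16/5))/8³ = -616/125 kN
  M_A = Pab²/L² = (-14)·(24/5)·(16/5)²/8² = -1344/125 kN·m
  R_B = Pa²(a+3b)/L³ = (-14)·(24/5)²·((24/5)+3·(16/5))/8³ = -1134/125 kN
  M_B = -Pa²b/L² = -(-14)·(24/5)²·(16/5)/8² = 2016/125 kN·m
Load 3 — point force P=-19 kN at a=8/3 m (b=L-a=16/3):
  R_A = Pb²(3a+b)/L³ = (-19)·(16/3)²·(3·(8/3)+(16/3))/8³ = -380/27 kN
  M_A = Pab²/L² = (-19)·(8/3)·(16/3)²/8² = -608/27 kN·m
  R_B = Pa²(a+3b)/L³ = (-19)·(8/3)²·((8/3)+3·(16/3))/8³ = -133/27 kN
  M_B = -Pa²b/L² = -(-19)·(8/3)²·(16/3)/8² = 304/27 kN·m
Superposition: R_A = 165368/3375 kN, M_A = 193712/3375 kN·m, R_B = 182257/3375 kN, M_B = -213568/3375 kN·m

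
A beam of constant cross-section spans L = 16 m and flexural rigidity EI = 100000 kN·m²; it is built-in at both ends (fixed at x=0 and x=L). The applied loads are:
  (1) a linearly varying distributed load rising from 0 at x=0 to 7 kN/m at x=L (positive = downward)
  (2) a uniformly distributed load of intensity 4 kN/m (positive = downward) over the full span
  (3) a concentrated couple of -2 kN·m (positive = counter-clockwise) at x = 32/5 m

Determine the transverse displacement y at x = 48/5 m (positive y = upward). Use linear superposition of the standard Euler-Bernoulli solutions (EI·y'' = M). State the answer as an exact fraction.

Load 1 — triangular load w₀=7 kN/m (0→w₀ over full span):
  y_1 = -w₀x²(L-x)²(x+2L)/(120LEI) = -7·(48/5)²·(16-(48/5))²·((48/5)+2·16)/(120·16·100000) = -279552/48828125 m
Load 2 — uniform load w=4 kN/m over full span:
  y_2 = -wx²(L-x)²/(24EI) = -4·(48/5)²·(16-(48/5))²/(24·100000) = -12288/1953125 m
Load 3 — applied couple M₀=-2 kN·m at a=32/5 m (b=L-a=48/5):
  y_3 = (R_Ax³/6 - M_Ax²/2 - M₀(x-a)²/2)/EI  [x>a] with R_A=-9/50, M_A=-6/25 = ((-9/50)·(48/5)³/6 - (-6/25)·(48/5)²/2 - (-2)·((48/5)-(32/5))²/2)/100000 = -512/9765625 m
Superposition: y = Σ y_i = -589312/48828125 m ≈ -0.012069 m

y(48/5) = -589312/48828125 m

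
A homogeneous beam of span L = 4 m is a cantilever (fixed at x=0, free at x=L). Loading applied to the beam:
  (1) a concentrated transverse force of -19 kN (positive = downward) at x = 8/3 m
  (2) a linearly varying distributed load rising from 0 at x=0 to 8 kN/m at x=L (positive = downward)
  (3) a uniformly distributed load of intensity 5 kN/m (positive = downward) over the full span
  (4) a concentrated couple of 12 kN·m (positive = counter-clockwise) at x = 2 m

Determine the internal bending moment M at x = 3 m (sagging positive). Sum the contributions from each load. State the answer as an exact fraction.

Load 1 — point force P=-19 kN at a=8/3 m (b=L-a=4/3):
  M_1 = 0  [x>a] = 0 kN·m
Load 2 — triangular load w₀=8 kN/m (0→w₀ over full span):
  M_2 = w₀Lx/2 - w₀L²/3 - w₀x³/(6L) = 8·4·3/2 - 8·4²/3 - 8·3³/(6·4) = -11/3 kN·m
Load 3 — uniform load w=5 kN/m over full span:
  M_3 = -w(L-x)²/2 = -5·(4-3)²/2 = -5/2 kN·m
Load 4 — applied couple M₀=12 kN·m at a=2 m (b=L-a=2):
  M_4 = 0  [x>a] = 0 kN·m
Superposition: M = Σ M_i = -37/6 kN·m ≈ -6.166667 kN·m

M(3) = -37/6 kN·m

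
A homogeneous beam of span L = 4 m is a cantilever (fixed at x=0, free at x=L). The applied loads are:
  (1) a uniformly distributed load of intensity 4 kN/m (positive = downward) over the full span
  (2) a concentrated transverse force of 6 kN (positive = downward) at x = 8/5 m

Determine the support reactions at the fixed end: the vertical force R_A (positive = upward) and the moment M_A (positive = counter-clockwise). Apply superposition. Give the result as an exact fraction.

R_A = 22 kN, M_A = 208/5 kN·m

Load 1 — uniform load w=4 kN/m over full span:
  R_A = wL = 4·4 = 16 kN
  M_A = wL²/2 = 4·4²/2 = 32 kN·m
Load 2 — point force P=6 kN at a=8/5 m (b=L-a=12/5):
  R_A = P = 6 kN
  M_A = Pa = 6·(8/5) = 48/5 kN·m
Superposition: R_A = 22 kN, M_A = 208/5 kN·m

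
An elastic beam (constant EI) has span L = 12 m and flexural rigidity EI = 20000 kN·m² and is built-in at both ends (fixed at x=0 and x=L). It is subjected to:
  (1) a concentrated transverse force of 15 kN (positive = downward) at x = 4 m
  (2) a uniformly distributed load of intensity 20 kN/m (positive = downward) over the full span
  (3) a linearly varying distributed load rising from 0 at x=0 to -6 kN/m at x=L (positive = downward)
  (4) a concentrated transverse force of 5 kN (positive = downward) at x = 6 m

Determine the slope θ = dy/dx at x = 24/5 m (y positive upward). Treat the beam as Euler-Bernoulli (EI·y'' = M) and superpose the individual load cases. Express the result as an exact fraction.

Load 1 — point force P=15 kN at a=4 m (b=L-a=8):
  θ_1 = Pa²(L-x)(2bL-(3b+a)(L-x))/(2L³EI)  [x>a] = 15·4²·(12-(24/5))·(2·8·12-(3·8+4)·(12-(24/5)))/(2·12³·20000) = -3/12500 rad
Load 2 — uniform load w=20 kN/m over full span:
  θ_2 = -wx(L-x)(L-2x)/(12EI) = -20·(24/5)·(12-(24/5))·(12-2·(24/5))/(12·20000) = -108/15625 rad
Load 3 — triangular load w₀=-6 kN/m (0→w₀ over full span):
  θ_3 = -w₀(2x(L-x)(L-2x)(x+2L)+x²(L-x)²)/(120LEI) = -(-6)·(2·(24/5)·(12-(24/5))·(12-2·(24/5))·((24/5)+2·12)+(24/5)²·(12-(24/5))²)/(120·12·20000) = 486/390625 rad
Load 4 — point force P=5 kN at a=6 m (b=L-a=6):
  θ_4 = -Pb²x(2aL-(3a+b)x)/(2L³EI)  [x≤a] = -5·6²·(24/5)·(2·6·12-(3·6+6)·(24/5))/(2·12³·20000) = -9/25000 rad
Superposition: θ = Σ θ_i = -19587/3125000 rad ≈ -0.006268 rad

θ(24/5) = -19587/3125000 rad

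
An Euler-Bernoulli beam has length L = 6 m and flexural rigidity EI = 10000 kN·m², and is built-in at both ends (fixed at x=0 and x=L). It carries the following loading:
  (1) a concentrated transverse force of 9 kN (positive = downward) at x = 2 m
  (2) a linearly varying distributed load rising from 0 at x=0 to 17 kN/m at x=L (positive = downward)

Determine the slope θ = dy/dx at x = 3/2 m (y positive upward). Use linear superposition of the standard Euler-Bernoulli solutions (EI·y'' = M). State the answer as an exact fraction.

θ(3/2) = -23661/12800000 rad

Load 1 — point force P=9 kN at a=2 m (b=L-a=4):
  θ_1 = -Pb²x(2aL-(3a+b)x)/(2L³EI)  [x≤a] = -9·4²·(3/2)·(2·2·6-(3·2+4)·(3/2))/(2·6³·10000) = -9/20000 rad
Load 2 — triangular load w₀=17 kN/m (0→w₀ over full span):
  θ_2 = -w₀(2x(L-x)(L-2x)(x+2L)+x²(L-x)²)/(120LEI) = -17·(2·(3/2)·(6-(3/2))·(6-2·(3/2))·((3/2)+2·6)+(3/2)²·(6-(3/2))²)/(120·6·10000) = -17901/12800000 rad
Superposition: θ = Σ θ_i = -23661/12800000 rad ≈ -0.001849 rad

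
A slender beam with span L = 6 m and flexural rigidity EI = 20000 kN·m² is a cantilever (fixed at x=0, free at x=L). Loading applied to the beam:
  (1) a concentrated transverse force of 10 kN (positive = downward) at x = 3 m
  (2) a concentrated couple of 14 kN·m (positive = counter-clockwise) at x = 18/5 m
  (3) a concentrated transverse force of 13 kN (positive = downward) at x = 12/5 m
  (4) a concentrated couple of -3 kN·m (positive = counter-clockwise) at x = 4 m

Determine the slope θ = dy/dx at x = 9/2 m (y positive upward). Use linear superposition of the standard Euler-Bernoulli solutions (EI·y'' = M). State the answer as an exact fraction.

θ(9/2) = -1101/500000 rad

Load 1 — point force P=10 kN at a=3 m (b=L-a=3):
  θ_1 = -Pa²/(2EI)  [x>a] = -10·3²/(2·20000) = -9/4000 rad
Load 2 — applied couple M₀=14 kN·m at a=18/5 m (b=L-a=12/5):
  θ_2 = M₀a/EI  [x>a] = 14·(18/5)/20000 = 63/25000 rad
Load 3 — point force P=13 kN at a=12/5 m (b=L-a=18/5):
  θ_3 = -Pa²/(2EI)  [x>a] = -13·(12/5)²/(2·20000) = -117/62500 rad
Load 4 — applied couple M₀=-3 kN·m at a=4 m (b=L-a=2):
  θ_4 = M₀a/EI  [x>a] = (-3)·4/20000 = -3/5000 rad
Superposition: θ = Σ θ_i = -1101/500000 rad ≈ -0.002202 rad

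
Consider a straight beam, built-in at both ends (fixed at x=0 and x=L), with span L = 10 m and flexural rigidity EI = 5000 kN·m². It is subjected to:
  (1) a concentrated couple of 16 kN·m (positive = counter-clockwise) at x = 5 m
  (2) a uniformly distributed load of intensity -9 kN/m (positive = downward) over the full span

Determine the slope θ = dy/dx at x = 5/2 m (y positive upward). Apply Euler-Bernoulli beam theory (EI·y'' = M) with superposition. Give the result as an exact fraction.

Load 1 — applied couple M₀=16 kN·m at a=5 m (b=L-a=5):
  θ_1 = (R_Ax²/2 - M_Ax)/EI  [x≤a] with R_A=12/5, M_A=4 = ((12/5)·(5/2)²/2 - 4·(5/2))/5000 = -1/2000 rad
Load 2 — uniform load w=-9 kN/m over full span:
  θ_2 = -wx(L-x)(L-2x)/(12EI) = -(-9)·(5/2)·(10-(5/2))·(10-2·(5/2))/(12·5000) = 9/640 rad
Superposition: θ = Σ θ_i = 217/16000 rad ≈ 0.013562 rad

θ(5/2) = 217/16000 rad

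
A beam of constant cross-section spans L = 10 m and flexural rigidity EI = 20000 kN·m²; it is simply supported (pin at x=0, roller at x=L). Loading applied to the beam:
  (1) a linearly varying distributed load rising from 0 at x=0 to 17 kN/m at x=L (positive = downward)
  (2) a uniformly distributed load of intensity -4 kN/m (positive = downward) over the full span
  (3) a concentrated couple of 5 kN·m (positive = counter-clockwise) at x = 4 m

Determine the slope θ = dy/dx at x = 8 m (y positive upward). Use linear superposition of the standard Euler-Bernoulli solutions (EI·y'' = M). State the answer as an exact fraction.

Load 1 — triangular load w₀=17 kN/m (0→w₀ over full span):
  θ_1 = -w₀(7L⁴-30L²x²+15x⁴)/(360LEI) = -17·(7·10⁴-30·10²·8²+15·8⁴)/(360·10·20000) = 12869/900000 rad
Load 2 — uniform load w=-4 kN/m over full span:
  θ_2 = -w(L³-6Lx²+4x³)/(24EI) = -(-4)·(10³-6·10·8²+4·8³)/(24·20000) = -33/5000 rad
Load 3 — applied couple M₀=5 kN·m at a=4 m (b=L-a=6):
  θ_3 = (M₀x²/(2L)-M₀(x-a)+C₁)/EI  [x>a] with C₁=M₀(3b²-L²)/(6L)=2/3 = (5·8²/(2·10)-5·(8-4)+(2/3))/20000 = -1/6000 rad
Superposition: θ = Σ θ_i = 6779/900000 rad ≈ 0.007532 rad

θ(8) = 6779/900000 rad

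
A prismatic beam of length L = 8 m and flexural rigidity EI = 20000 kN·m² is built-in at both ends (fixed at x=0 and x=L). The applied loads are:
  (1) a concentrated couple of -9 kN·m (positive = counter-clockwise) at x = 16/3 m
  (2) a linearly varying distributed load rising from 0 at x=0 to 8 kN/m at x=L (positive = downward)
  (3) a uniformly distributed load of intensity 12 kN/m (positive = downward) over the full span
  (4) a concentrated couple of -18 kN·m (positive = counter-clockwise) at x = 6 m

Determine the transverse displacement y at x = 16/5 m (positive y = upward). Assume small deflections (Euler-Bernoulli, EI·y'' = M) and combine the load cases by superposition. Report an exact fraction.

y(16/5) = -130439/19531250 m

Load 1 — applied couple M₀=-9 kN·m at a=16/3 m (b=L-a=8/3):
  y_1 = (R_Ax³/6 - M_Ax²/2)/EI  [x≤a] with R_A=-3/2, M_A=-3 = ((-3/2)·(16/5)³/6 - (-3)·(16/5)²/2)/20000 = 28/78125 m
Load 2 — triangular load w₀=8 kN/m (0→w₀ over full span):
  y_2 = -w₀x²(L-x)²(x+2L)/(120LEI) = -8·(16/5)²·(8-(16/5))²·((16/5)+2·8)/(120·8·20000) = -18432/9765625 m
Load 3 — uniform load w=12 kN/m over full span:
  y_3 = -wx²(L-x)²/(24EI) = -12·(16/5)²·(8-(16/5))²/(24·20000) = -2304/390625 m
Load 4 — applied couple M₀=-18 kN·m at a=6 m (b=L-a=2):
  y_4 = (R_Ax³/6 - M_Ax²/2)/EI  [x≤a] with R_A=-81/32, M_A=-45/8 = ((-81/32)·(16/5)³/6 - (-45/8)·(16/5)²/2)/20000 = 117/156250 m
Superposition: y = Σ y_i = -130439/19531250 m ≈ -0.006678 m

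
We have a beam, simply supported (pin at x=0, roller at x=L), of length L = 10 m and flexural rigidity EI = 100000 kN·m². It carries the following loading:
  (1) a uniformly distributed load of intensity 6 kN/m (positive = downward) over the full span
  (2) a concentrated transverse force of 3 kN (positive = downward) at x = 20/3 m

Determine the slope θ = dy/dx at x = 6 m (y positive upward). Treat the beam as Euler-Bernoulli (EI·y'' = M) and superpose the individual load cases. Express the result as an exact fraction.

Load 1 — uniform load w=6 kN/m over full span:
  θ_1 = -w(L³-6Lx²+4x³)/(24EI) = -6·(10³-6·10·6²+4·6³)/(24·100000) = 37/50000 rad
Load 2 — point force P=3 kN at a=20/3 m (b=L-a=10/3):
  θ_2 = -Pb(L²-b²-3x²)/(6LEI)  [x≤a] = -3·(10/3)·(10²-(10/3)²-3·6²)/(6·10·100000) = 43/1350000 rad
Superposition: θ = Σ θ_i = 521/675000 rad ≈ 0.000772 rad

θ(6) = 521/675000 rad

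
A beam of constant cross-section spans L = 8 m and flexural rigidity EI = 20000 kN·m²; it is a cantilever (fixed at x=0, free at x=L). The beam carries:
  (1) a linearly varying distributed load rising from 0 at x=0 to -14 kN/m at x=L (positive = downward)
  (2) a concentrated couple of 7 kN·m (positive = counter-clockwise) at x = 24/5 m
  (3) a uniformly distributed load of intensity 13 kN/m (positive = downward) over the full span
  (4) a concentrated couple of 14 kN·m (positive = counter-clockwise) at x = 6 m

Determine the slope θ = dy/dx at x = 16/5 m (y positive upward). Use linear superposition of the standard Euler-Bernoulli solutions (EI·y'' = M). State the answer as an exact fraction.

Load 1 — triangular load w₀=-14 kN/m (0→w₀ over full span):
  θ_1 = (w₀Lx²/4-w₀L²x/3-w₀x⁴/(24L))/EI = ((-14)·8·(16/5)²/4-(-14)·8²·(16/5)/3-(-14)·(16/5)⁴/(24·8))/20000 = 13216/390625 rad
Load 2 — applied couple M₀=7 kN·m at a=24/5 m (b=L-a=16/5):
  θ_2 = M₀x/EI  [x≤a] = 7·(16/5)/20000 = 7/6250 rad
Load 3 — uniform load w=13 kN/m over full span:
  θ_3 = -wx(x²-3Lx+3L²)/(6EI) = -13·(16/5)·((16/5)²-3·8·(16/5)+3·8²)/(6·20000) = -10192/234375 rad
Load 4 — applied couple M₀=14 kN·m at a=6 m (b=L-a=2):
  θ_4 = M₀x/EI  [x≤a] = 14·(16/5)/20000 = 7/3125 rad
Superposition: θ = Σ θ_i = -14749/2343750 rad ≈ -0.006293 rad

θ(16/5) = -14749/2343750 rad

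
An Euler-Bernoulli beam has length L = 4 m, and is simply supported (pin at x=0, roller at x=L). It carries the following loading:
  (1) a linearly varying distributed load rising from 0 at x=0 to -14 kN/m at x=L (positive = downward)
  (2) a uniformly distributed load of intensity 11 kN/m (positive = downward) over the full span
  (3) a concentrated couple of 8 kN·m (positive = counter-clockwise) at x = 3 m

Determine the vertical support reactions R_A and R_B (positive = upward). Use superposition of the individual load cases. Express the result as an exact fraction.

R_A = 44/3 kN, R_B = 4/3 kN

Load 1 — triangular load w₀=-14 kN/m (0→w₀ over full span):
  R_A = w₀L/6 = (-14)·4/6 = -28/3 kN
  R_B = w₀L/3 = (-14)·4/3 = -56/3 kN
Load 2 — uniform load w=11 kN/m over full span:
  R_A = wL/2 = 11·4/2 = 22 kN
  R_B = wL/2 = 11·4/2 = 22 kN
Load 3 — applied couple M₀=8 kN·m at a=3 m (b=L-a=1):
  R_A = M₀/L = 8/4 = 2 kN
  R_B = -M₀/L = -8/4 = -2 kN
Superposition: R_A = 44/3 kN, R_B = 4/3 kN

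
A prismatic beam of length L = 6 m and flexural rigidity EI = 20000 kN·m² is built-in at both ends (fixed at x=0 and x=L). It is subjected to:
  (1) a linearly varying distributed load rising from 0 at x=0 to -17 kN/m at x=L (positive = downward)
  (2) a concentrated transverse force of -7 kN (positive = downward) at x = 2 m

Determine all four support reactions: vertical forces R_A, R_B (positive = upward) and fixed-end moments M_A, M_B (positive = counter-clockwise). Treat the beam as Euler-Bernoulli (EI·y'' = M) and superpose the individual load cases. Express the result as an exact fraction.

Load 1 — triangular load w₀=-17 kN/m (0→w₀ over full span):
  R_A = 3w₀L/20 = 3·(-17)·6/20 = -153/10 kN
  M_A = w₀L²/30 = (-17)·6²/30 = -102/5 kN·m
  R_B = 7w₀L/20 = 7·(-17)·6/20 = -357/10 kN
  M_B = -w₀L²/20 = -(-17)·6²/20 = 153/5 kN·m
Load 2 — point force P=-7 kN at a=2 m (b=L-a=4):
  R_A = Pb²(3a+b)/L³ = (-7)·4²·(3·2+4)/6³ = -140/27 kN
  M_A = Pab²/L² = (-7)·2·4²/6² = -56/9 kN·m
  R_B = Pa²(a+3b)/L³ = (-7)·2²·(2+3·4)/6³ = -49/27 kN
  M_B = -Pa²b/L² = -(-7)·2²·4/6² = 28/9 kN·m
Superposition: R_A = -5531/270 kN, M_A = -1198/45 kN·m, R_B = -10129/270 kN, M_B = 1517/45 kN·m

R_A = -5531/270 kN, M_A = -1198/45 kN·m, R_B = -10129/270 kN, M_B = 1517/45 kN·m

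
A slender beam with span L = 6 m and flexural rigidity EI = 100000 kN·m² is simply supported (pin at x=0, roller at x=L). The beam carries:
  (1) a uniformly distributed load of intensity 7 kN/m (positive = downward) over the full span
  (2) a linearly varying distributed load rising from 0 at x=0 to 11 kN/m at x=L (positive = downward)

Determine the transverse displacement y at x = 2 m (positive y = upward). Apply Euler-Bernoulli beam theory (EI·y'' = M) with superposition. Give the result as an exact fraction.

y(2) = -407/225000 m

Load 1 — uniform load w=7 kN/m over full span:
  y_1 = -wx(L³-2Lx²+x³)/(24EI) = -7·2·(6³-2·6·2²+2³)/(24·100000) = -77/75000 m
Load 2 — triangular load w₀=11 kN/m (0→w₀ over full span):
  y_2 = -w₀x(7L⁴-10L²x²+3x⁴)/(360LEI) = -11·2·(7·6⁴-10·6²·2²+3·2⁴)/(360·6·100000) = -22/28125 m
Superposition: y = Σ y_i = -407/225000 m ≈ -0.001809 m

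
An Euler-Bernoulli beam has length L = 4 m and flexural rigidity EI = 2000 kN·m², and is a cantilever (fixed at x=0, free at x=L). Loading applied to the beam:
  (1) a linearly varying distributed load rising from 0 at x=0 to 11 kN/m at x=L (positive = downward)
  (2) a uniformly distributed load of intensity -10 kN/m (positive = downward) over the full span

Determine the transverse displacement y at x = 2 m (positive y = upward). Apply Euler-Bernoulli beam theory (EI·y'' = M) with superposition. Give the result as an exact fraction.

y(2) = 123/10000 m

Load 1 — triangular load w₀=11 kN/m (0→w₀ over full span):
  y_1 = (w₀Lx³/12-w₀L²x²/6-w₀x⁵/(120L))/EI = (11·4·2³/12-11·4²·2²/6-11·2⁵/(120·4))/2000 = -1331/30000 m
Load 2 — uniform load w=-10 kN/m over full span:
  y_2 = -wx²(x²-4Lx+6L²)/(24EI) = -(-10)·2²·(2²-4·4·2+6·4²)/(24·2000) = 17/300 m
Superposition: y = Σ y_i = 123/10000 m ≈ 0.012300 m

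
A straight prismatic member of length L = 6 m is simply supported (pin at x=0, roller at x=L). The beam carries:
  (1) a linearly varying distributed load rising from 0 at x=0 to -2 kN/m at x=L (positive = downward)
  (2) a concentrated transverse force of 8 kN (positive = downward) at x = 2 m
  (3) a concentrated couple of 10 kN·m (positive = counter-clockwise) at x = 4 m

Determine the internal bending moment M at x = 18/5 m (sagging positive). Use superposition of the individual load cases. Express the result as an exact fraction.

M(18/5) = 974/125 kN·m

Load 1 — triangular load w₀=-2 kN/m (0→w₀ over full span):
  M_1 = w₀Lx/6 - w₀x³/(6L) = (-2)·6·(18/5)/6 - (-2)·(18/5)³/(6·6) = -576/125 kN·m
Load 2 — point force P=8 kN at a=2 m (b=L-a=4):
  M_2 = Pa(L-x)/L  [x>a] = 8·2·(6-(18/5))/6 = 32/5 kN·m
Load 3 — applied couple M₀=10 kN·m at a=4 m (b=L-a=2):
  M_3 = M₀x/L  [x≤a] = 10·(18/5)/6 = 6 kN·m
Superposition: M = Σ M_i = 974/125 kN·m ≈ 7.792000 kN·m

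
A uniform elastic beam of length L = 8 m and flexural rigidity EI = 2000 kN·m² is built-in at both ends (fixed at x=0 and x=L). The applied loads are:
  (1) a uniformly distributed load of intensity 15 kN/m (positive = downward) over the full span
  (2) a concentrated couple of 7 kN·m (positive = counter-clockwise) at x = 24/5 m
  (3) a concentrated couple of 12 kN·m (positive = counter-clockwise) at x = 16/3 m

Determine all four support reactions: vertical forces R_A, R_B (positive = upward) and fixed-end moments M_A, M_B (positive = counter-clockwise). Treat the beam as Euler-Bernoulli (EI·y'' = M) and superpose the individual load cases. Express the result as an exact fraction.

Load 1 — uniform load w=15 kN/m over full span:
  R_A = wL/2 = 15·8/2 = 60 kN
  M_A = wL²/12 = 15·8²/12 = 80 kN·m
  R_B = wL/2 = 15·8/2 = 60 kN
  M_B = -wL²/12 = -15·8²/12 = -80 kN·m
Load 2 — applied couple M₀=7 kN·m at a=24/5 m (b=L-a=16/5):
  R_A = 6M₀ab/L³ = 6·7·(24/5)·(16/5)/8³ = 63/50 kN
  M_A = M₀b(2a-b)/L² = 7·(16/5)·(2·(24/5)-(16/5))/8² = 56/25 kN·m
  R_B = -6M₀ab/L³ = -6·7·(24/5)·(16/5)/8³ = -63/50 kN
  M_B = M₀a(2b-a)/L² = 7·(24/5)·(2·(16/5)-(24/5))/8² = 21/25 kN·m
Load 3 — applied couple M₀=12 kN·m at a=16/3 m (b=L-a=8/3):
  R_A = 6M₀ab/L³ = 6·12·(16/3)·(8/3)/8³ = 2 kN
  M_A = M₀b(2a-b)/L² = 12·(8/3)·(2·(16/3)-(8/3))/8² = 4 kN·m
  R_B = -6M₀ab/L³ = -6·12·(16/3)·(8/3)/8³ = -2 kN
  M_B = M₀a(2b-a)/L² = 12·(16/3)·(2·(8/3)-(16/3))/8² = 0 kN·m
Superposition: R_A = 3163/50 kN, M_A = 2156/25 kN·m, R_B = 2837/50 kN, M_B = -1979/25 kN·m

R_A = 3163/50 kN, M_A = 2156/25 kN·m, R_B = 2837/50 kN, M_B = -1979/25 kN·m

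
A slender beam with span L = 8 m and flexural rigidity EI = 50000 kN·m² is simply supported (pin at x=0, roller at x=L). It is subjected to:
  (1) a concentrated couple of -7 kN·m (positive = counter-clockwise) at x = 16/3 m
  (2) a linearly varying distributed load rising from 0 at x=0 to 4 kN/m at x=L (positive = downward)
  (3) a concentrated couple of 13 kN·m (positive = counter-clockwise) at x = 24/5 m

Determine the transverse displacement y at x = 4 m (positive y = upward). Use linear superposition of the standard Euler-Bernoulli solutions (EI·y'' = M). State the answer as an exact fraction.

Load 1 — applied couple M₀=-7 kN·m at a=16/3 m (b=L-a=8/3):
  y_1 = (M₀x³/(6L)+C₁x)/EI  [x≤a] with C₁=M₀(3b²-L²)/(6L)=56/9 = ((-7)·4³/(6·8)+(56/9)·4)/50000 = 7/22500 m
Load 2 — triangular load w₀=4 kN/m (0→w₀ over full span):
  y_2 = -w₀x(7L⁴-10L²x²+3x⁴)/(360LEI) = -4·4·(7·8⁴-10·8²·4²+3·4⁴)/(360·8·50000) = -4/1875 m
Load 3 — applied couple M₀=13 kN·m at a=24/5 m (b=L-a=16/5):
  y_3 = (M₀x³/(6L)+C₁x)/EI  [x≤a] with C₁=M₀(3b²-L²)/(6L)=-676/75 = (13·4³/(6·8)+(-676/75)·4)/50000 = -117/312500 m
Superposition: y = Σ y_i = -3089/1406250 m ≈ -0.002197 m

y(4) = -3089/1406250 m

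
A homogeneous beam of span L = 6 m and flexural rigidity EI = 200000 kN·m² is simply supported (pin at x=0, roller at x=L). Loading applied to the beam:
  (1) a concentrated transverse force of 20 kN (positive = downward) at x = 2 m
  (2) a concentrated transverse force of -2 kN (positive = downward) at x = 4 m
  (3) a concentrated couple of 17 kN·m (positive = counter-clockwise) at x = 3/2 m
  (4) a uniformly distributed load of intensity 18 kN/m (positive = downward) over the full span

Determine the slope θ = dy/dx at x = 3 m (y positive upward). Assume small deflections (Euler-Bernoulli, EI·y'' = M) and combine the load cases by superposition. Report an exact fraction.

Load 1 — point force P=20 kN at a=2 m (b=L-a=4):
  θ_1 = -Pa(2L²-6Lx+3x²+a²)/(6LEI)  [x>a] = -20·2·(2·6²-6·6·3+3·3²+2²)/(6·6·200000) = 1/36000 rad
Load 2 — point force P=-2 kN at a=4 m (b=L-a=2):
  θ_2 = -Pb(L²-b²-3x²)/(6LEI)  [x≤a] = -(-2)·2·(6²-2²-3·3²)/(6·6·200000) = 1/360000 rad
Load 3 — applied couple M₀=17 kN·m at a=3/2 m (b=L-a=9/2):
  θ_3 = (M₀x²/(2L)-M₀(x-a)+C₁)/EI  [x>a] with C₁=M₀(3b²-L²)/(6L)=187/16 = (17·3²/(2·6)-17·(3-(3/2))+(187/16))/200000 = -17/3200000 rad
Load 4 — uniform load w=18 kN/m over full span:
  θ_4 = -w(L³-6Lx²+4x³)/(24EI) = -18·(6³-6·6·3²+4·3³)/(24·200000) = 0 rad
Superposition: θ = Σ θ_i = 727/28800000 rad ≈ 0.000025 rad

θ(3) = 727/28800000 rad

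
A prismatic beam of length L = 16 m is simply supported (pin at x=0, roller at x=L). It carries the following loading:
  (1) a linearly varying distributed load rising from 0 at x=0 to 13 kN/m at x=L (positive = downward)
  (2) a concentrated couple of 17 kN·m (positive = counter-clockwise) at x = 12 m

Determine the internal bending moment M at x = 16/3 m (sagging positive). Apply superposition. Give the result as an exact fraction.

Load 1 — triangular load w₀=13 kN/m (0→w₀ over full span):
  M_1 = w₀Lx/6 - w₀x³/(6L) = 13·16·(16/3)/6 - 13·(16/3)³/(6·16) = 13312/81 kN·m
Load 2 — applied couple M₀=17 kN·m at a=12 m (b=L-a=4):
  M_2 = M₀x/L  [x≤a] = 17·(16/3)/16 = 17/3 kN·m
Superposition: M = Σ M_i = 13771/81 kN·m ≈ 170.012346 kN·m

M(16/3) = 13771/81 kN·m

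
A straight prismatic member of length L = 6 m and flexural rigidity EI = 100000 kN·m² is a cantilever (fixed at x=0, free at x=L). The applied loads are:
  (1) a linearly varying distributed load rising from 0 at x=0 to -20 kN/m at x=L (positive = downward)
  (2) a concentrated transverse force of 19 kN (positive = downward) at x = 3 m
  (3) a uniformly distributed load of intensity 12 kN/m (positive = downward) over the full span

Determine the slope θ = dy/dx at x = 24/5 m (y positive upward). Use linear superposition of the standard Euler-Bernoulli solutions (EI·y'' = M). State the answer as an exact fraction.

θ(24/5) = 5121/25000000 rad

Load 1 — triangular load w₀=-20 kN/m (0→w₀ over full span):
  θ_1 = (w₀Lx²/4-w₀L²x/3-w₀x⁴/(24L))/EI = ((-20)·6·(24/5)²/4-(-20)·6²·(24/5)/3-(-20)·(24/5)⁴/(24·6))/100000 = 2088/390625 rad
Load 2 — point force P=19 kN at a=3 m (b=L-a=3):
  θ_2 = -Pa²/(2EI)  [x>a] = -19·3²/(2·100000) = -171/200000 rad
Load 3 — uniform load w=12 kN/m over full span:
  θ_3 = -wx(x²-3Lx+3L²)/(6EI) = -12·(24/5)·((24/5)²-3·6·(24/5)+3·6²)/(6·100000) = -1674/390625 rad
Superposition: θ = Σ θ_i = 5121/25000000 rad ≈ 0.000205 rad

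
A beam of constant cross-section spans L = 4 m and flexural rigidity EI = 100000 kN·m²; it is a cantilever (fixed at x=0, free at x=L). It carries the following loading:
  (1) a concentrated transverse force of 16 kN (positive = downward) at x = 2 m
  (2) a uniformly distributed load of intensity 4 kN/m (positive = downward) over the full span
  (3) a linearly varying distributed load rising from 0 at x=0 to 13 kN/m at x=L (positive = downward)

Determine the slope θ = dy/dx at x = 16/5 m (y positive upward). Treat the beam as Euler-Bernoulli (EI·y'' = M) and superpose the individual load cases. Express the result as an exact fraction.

θ(16/5) = -10387/5859375 rad

Load 1 — point force P=16 kN at a=2 m (b=L-a=2):
  θ_1 = -Pa²/(2EI)  [x>a] = -16·2²/(2·100000) = -1/3125 rad
Load 2 — uniform load w=4 kN/m over full span:
  θ_2 = -wx(x²-3Lx+3L²)/(6EI) = -4·(16/5)·((16/5)²-3·4·(16/5)+3·4²)/(6·100000) = -496/1171875 rad
Load 3 — triangular load w₀=13 kN/m (0→w₀ over full span):
  θ_3 = (w₀Lx²/4-w₀L²x/3-w₀x⁴/(24L))/EI = (13·4·(16/5)²/4-13·4²·(16/5)/3-13·(16/5)⁴/(24·4))/100000 = -6032/5859375 rad
Superposition: θ = Σ θ_i = -10387/5859375 rad ≈ -0.001773 rad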